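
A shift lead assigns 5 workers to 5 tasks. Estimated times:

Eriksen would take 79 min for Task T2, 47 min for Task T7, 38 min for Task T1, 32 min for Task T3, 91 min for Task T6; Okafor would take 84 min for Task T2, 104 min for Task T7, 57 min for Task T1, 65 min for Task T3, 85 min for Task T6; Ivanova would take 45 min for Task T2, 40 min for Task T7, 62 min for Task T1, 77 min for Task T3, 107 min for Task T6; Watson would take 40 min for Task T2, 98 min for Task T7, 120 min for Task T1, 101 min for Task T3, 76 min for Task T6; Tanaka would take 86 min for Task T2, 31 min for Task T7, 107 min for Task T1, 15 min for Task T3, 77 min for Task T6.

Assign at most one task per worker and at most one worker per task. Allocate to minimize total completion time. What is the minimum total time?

Min total: 218 min

This is the linear assignment problem.
Optimal: Eriksen→Task T1 (38 min), Okafor→Task T6 (85 min), Ivanova→Task T7 (40 min), Watson→Task T2 (40 min), Tanaka→Task T3 (15 min) — total 38+85+40+40+15 = 218 min.
Next-best assignment: Eriksen→Task T7, Okafor→Task T1, Ivanova→Task T2, Watson→Task T6, Tanaka→Task T3 = 240 min.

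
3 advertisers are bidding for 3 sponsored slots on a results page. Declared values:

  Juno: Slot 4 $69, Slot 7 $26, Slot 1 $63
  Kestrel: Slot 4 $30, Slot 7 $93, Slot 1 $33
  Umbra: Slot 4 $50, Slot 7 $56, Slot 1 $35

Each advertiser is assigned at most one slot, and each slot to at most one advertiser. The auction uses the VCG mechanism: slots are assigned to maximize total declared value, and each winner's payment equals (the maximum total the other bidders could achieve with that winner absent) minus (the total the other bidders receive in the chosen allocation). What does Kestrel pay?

Efficient allocation: Juno→Slot 1 ($63), Kestrel→Slot 7 ($93), Umbra→Slot 4 ($50); total welfare W = $206.
Kestrel receives Slot 7 at value $93, so the others get W − 93 = $113.
Without Kestrel: best allocation of the remaining 2 bidders over all 3 slots is Juno→Slot 4 ($69), Umbra→Slot 7 ($56), total $125.
VCG payment = (others' best without Kestrel) − (others' welfare with Kestrel) = 125 − 113 = $12.

Kestrel pays $12.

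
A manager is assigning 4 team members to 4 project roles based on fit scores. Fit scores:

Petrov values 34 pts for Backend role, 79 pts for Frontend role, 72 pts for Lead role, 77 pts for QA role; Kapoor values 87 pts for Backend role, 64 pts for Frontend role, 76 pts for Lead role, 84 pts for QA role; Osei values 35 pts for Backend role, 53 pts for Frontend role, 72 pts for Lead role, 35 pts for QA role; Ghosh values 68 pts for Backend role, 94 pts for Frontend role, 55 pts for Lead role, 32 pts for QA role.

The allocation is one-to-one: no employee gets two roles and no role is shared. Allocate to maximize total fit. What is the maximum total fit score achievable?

Maximum total: 330 pts

This is the linear assignment problem.
Optimal: Petrov→QA role (77 pts), Kapoor→Backend role (87 pts), Osei→Lead role (72 pts), Ghosh→Frontend role (94 pts) — total 77+87+72+94 = 330 pts.
Row-greedy (each employee in turn takes its best remaining role) gives 270 pts, worse by 60.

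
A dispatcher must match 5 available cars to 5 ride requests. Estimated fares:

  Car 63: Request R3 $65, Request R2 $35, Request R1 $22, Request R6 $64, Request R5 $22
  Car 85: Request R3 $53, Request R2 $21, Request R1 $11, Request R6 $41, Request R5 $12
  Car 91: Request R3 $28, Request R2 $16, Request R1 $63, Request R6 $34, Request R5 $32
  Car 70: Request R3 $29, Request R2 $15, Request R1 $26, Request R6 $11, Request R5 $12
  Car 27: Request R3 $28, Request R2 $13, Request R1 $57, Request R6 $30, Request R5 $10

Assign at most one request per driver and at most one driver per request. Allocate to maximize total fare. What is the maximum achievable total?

Optimal: Car 63→Request R6 ($64), Car 85→Request R3 ($53), Car 91→Request R5 ($32), Car 70→Request R2 ($15), Car 27→Request R1 ($57) — total 64+53+32+15+57 = $221.
Max-entry greedy (repeatedly take the single best remaining cell) gives $194, worse by 27.
Swapping Car 63↔Car 27 (Car 63→Request R1 $22, Car 27→Request R6 $30) loses 69.

Maximum total: $221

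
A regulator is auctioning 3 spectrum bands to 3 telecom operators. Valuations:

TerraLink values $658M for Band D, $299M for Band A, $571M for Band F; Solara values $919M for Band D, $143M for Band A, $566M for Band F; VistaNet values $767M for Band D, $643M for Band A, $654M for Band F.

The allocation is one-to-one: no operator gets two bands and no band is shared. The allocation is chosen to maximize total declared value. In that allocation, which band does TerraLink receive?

Optimal: TerraLink→Band F ($571M), Solara→Band D ($919M), VistaNet→Band A ($643M) — total 571+919+643 = $2133M.
TerraLink's own top band is Band D ($658M), but forcing TerraLink→Band D and reassigning the rest optimally gives only $1867M — worse by 266.

TerraLink receives Band F.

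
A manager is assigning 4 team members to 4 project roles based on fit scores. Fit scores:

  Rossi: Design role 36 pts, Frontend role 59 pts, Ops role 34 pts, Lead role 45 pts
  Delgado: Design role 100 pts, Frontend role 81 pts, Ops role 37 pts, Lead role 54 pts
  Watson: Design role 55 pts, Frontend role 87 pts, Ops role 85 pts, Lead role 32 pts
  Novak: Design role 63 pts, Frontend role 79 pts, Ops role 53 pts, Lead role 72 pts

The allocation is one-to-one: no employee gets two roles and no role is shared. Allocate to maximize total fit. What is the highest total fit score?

Maximum total: 316 pts

This is the linear assignment problem.
Optimal: Rossi→Frontend role (59 pts), Delgado→Design role (100 pts), Watson→Ops role (85 pts), Novak→Lead role (72 pts) — total 59+100+85+72 = 316 pts.
Max-entry greedy (repeatedly take the single best remaining cell) gives 293 pts, worse by 23.
Next-best assignment: Rossi→Lead role, Delgado→Design role, Watson→Ops role, Novak→Frontend role = 309 pts.
Every other assignment is strictly worse.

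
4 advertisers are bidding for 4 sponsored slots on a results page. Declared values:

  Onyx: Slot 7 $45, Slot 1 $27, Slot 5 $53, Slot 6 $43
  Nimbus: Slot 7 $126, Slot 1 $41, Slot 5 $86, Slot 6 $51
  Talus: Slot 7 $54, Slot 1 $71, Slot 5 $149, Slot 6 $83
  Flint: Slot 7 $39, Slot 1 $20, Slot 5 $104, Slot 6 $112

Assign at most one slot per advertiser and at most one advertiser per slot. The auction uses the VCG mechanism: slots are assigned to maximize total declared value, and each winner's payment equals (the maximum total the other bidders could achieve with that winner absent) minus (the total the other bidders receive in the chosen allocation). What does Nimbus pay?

Nimbus pays $18.

Efficient allocation: Onyx→Slot 1 ($27), Nimbus→Slot 7 ($126), Talus→Slot 5 ($149), Flint→Slot 6 ($112); total welfare W = $414.
Nimbus receives Slot 7 at value $126, so the others get W − 126 = $288.
Without Nimbus: best allocation of the remaining 3 bidders over all 4 slots is Onyx→Slot 7 ($45), Talus→Slot 5 ($149), Flint→Slot 6 ($112), total $306.
VCG payment = (others' best without Nimbus) − (others' welfare with Nimbus) = 306 − 288 = $18.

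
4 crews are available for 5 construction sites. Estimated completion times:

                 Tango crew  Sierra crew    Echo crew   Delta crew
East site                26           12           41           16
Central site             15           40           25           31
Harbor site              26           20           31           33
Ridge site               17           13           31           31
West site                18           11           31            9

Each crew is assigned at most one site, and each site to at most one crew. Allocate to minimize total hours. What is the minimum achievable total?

This is the linear assignment problem.
Optimal: Tango crew→Ridge site (17 hours), Sierra crew→East site (12 hours), Echo crew→Central site (25 hours), Delta crew→West site (9 hours) — total 17+12+25+9 = 63 hours.
Row-greedy (each crew in turn takes its cheapest remaining site) gives 73 hours, worse by 10.

Minimum total: 63 hours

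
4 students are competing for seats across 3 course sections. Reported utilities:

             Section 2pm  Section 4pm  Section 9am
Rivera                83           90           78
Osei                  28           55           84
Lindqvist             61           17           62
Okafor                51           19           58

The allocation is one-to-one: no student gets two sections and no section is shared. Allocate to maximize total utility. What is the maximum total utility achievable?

Maximum total: 235 points

Optimal: Lindqvist→Section 2pm (61 points), Rivera→Section 4pm (90 points), Osei→Section 9am (84 points) — total 61+90+84 = 235 points.
Column-greedy (each section in turn goes to its best remaining student) gives 200 points, worse by 35.
Next-best assignment: Okafor→Section 2pm, Rivera→Section 4pm, Osei→Section 9am = 225 points.
Swapping Lindqvist↔Rivera (Lindqvist→Section 4pm 17 points, Rivera→Section 2pm 83 points) loses 51.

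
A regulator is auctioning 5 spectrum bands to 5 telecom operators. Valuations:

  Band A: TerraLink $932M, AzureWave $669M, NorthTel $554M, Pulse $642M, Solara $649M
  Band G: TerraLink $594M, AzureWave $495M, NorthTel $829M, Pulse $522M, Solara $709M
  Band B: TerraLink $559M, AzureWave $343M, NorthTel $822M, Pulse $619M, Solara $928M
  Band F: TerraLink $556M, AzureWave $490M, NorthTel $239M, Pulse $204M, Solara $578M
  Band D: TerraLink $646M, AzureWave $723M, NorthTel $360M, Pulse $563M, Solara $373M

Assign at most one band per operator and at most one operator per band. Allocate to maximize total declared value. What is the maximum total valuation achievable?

Optimal: TerraLink→Band A ($932M), AzureWave→Band F ($490M), NorthTel→Band G ($829M), Pulse→Band D ($563M), Solara→Band B ($928M) — total 932+490+829+563+928 = $3742M.
Row-greedy (each operator in turn takes its best remaining band) gives $3681M, worse by 61.
Next-best assignment: TerraLink→Band A, AzureWave→Band D, NorthTel→Band G, Pulse→Band B, Solara→Band F = $3681M.
Checked against all permutations: $3742M is optimal.

Max total: $3742M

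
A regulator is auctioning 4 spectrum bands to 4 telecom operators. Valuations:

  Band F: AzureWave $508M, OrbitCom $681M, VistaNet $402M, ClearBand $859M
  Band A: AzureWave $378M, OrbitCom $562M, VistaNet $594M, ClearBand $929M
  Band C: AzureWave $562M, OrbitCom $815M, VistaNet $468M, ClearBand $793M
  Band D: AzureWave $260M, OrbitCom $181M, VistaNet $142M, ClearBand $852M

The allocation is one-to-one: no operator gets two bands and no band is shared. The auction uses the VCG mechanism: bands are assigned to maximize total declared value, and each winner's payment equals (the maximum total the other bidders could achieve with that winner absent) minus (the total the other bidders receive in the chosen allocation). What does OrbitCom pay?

OrbitCom pays $61M.

Efficient allocation: AzureWave→Band F ($508M), OrbitCom→Band C ($815M), VistaNet→Band A ($594M), ClearBand→Band D ($852M); total welfare W = $2769M.
OrbitCom receives Band C at value $815M, so the others get W − 815 = $1954M.
Without OrbitCom: best allocation of the remaining 3 bidders over all 4 bands is AzureWave→Band C ($562M), VistaNet→Band A ($594M), ClearBand→Band F ($859M), total $2015M.
VCG payment = (others' best without OrbitCom) − (others' welfare with OrbitCom) = 2015 − 1954 = $61M.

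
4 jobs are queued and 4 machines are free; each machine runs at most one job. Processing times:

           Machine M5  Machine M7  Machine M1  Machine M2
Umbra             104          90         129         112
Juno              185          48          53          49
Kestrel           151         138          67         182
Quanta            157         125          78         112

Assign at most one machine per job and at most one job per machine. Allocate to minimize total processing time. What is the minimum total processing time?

Min total: 331 min

Optimal: Umbra→Machine M5 (104 min), Juno→Machine M7 (48 min), Kestrel→Machine M1 (67 min), Quanta→Machine M2 (112 min) — total 104+48+67+112 = 331 min.
Row-greedy (each job in turn takes its cheapest remaining machine) gives 363 min, worse by 32.
Next-best assignment: Umbra→Machine M5, Juno→Machine M2, Kestrel→Machine M1, Quanta→Machine M7 = 345 min.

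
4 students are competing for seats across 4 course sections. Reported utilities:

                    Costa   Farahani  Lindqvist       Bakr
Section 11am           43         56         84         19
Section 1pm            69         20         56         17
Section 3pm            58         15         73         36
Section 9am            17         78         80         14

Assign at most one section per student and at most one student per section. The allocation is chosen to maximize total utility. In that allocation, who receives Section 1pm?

Costa receives Section 1pm.

Optimal: Costa→Section 1pm (69 points), Farahani→Section 9am (78 points), Lindqvist→Section 11am (84 points), Bakr→Section 3pm (36 points) — total 69+78+84+36 = 267 points.
Next-best assignment: Costa→Section 1pm, Farahani→Section 11am, Lindqvist→Section 9am, Bakr→Section 3pm = 241 points.
Checked against all permutations: 267 points is optimal.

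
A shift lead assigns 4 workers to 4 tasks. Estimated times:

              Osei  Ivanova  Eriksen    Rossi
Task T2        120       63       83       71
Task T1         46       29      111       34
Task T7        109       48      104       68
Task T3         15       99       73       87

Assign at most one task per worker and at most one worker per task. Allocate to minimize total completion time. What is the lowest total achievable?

Minimum total: 180 min

Optimal: Osei→Task T3 (15 min), Ivanova→Task T7 (48 min), Eriksen→Task T2 (83 min), Rossi→Task T1 (34 min) — total 15+48+83+34 = 180 min.
Row-greedy (each worker in turn takes its cheapest remaining task) gives 195 min, worse by 15.
Swapping Ivanova↔Eriksen (Ivanova→Task T2 63 min, Eriksen→Task T7 104 min) adds 36.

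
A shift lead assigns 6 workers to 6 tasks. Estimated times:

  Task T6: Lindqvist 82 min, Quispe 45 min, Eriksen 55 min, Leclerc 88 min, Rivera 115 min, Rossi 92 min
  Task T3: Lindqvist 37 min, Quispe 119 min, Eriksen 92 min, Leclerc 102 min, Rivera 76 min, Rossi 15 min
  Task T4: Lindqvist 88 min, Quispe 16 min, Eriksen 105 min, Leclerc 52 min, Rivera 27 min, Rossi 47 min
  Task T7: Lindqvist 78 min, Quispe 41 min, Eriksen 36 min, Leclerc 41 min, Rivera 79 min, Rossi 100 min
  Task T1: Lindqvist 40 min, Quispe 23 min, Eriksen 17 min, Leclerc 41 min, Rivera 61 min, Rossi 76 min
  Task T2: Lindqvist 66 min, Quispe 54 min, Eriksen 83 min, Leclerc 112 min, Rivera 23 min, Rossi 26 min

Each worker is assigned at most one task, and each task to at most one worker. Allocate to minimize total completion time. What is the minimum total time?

Minimum total: 190 min

Optimal: Lindqvist→Task T1 (40 min), Quispe→Task T4 (16 min), Eriksen→Task T6 (55 min), Leclerc→Task T7 (41 min), Rivera→Task T2 (23 min), Rossi→Task T3 (15 min) — total 40+16+55+41+23+15 = 190 min.
Next-best assignment: Lindqvist→Task T3, Quispe→Task T6, Eriksen→Task T1, Leclerc→Task T7, Rivera→Task T4, Rossi→Task T2 = 193 min.
Every other assignment is strictly worse.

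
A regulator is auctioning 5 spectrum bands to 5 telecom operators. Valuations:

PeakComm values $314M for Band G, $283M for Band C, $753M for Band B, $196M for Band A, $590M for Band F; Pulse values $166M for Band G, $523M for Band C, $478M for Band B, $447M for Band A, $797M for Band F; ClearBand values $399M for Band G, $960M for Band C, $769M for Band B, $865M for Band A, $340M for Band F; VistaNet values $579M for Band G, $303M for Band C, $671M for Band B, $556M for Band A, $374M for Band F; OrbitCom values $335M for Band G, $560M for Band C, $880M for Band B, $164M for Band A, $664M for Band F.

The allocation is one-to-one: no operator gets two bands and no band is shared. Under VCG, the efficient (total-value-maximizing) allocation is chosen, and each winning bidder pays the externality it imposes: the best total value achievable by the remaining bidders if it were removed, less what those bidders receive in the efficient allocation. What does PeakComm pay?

PeakComm pays $415M.

Efficient allocation: PeakComm→Band B ($753M), Pulse→Band F ($797M), ClearBand→Band A ($865M), VistaNet→Band G ($579M), OrbitCom→Band C ($560M); total welfare W = $3554M.
PeakComm receives Band B at value $753M, so the others get W − 753 = $2801M.
Without PeakComm: best allocation of the remaining 4 bidders over all 5 bands is Pulse→Band F ($797M), ClearBand→Band C ($960M), VistaNet→Band G ($579M), OrbitCom→Band B ($880M), total $3216M.
VCG payment = (others' best without PeakComm) − (others' welfare with PeakComm) = 3216 − 2801 = $415M.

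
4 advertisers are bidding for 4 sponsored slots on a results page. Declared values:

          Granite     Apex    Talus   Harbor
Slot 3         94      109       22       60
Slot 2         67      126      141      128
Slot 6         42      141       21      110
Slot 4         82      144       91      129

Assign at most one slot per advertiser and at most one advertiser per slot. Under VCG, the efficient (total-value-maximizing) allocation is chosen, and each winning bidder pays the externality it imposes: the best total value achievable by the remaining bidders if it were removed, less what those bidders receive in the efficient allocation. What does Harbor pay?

Efficient allocation: Granite→Slot 3 ($94), Apex→Slot 6 ($141), Talus→Slot 2 ($141), Harbor→Slot 4 ($129); total welfare W = $505.
Harbor receives Slot 4 at value $129, so the others get W − 129 = $376.
Without Harbor: best allocation of the remaining 3 bidders over all 4 slots is Granite→Slot 3 ($94), Apex→Slot 4 ($144), Talus→Slot 2 ($141), total $379.
VCG payment = (others' best without Harbor) − (others' welfare with Harbor) = 379 − 376 = $3.

Harbor pays $3.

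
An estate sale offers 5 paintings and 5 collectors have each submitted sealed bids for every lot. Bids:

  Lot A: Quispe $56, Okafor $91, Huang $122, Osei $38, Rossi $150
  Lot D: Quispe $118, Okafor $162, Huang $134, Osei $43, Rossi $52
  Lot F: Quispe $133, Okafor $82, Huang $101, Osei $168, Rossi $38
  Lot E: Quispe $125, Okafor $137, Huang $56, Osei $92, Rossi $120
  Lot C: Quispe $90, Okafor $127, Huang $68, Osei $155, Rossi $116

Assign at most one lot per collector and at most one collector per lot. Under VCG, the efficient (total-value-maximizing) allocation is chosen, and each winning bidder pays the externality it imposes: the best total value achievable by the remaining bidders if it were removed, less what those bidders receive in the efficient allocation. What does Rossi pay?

Rossi pays $18.

Efficient allocation: Quispe→Lot F ($133), Okafor→Lot E ($137), Huang→Lot D ($134), Osei→Lot C ($155), Rossi→Lot A ($150); total welfare W = $709.
Rossi receives Lot A at value $150, so the others get W − 150 = $559.
Without Rossi: best allocation of the remaining 4 bidders over all 5 lots is Quispe→Lot E ($125), Okafor→Lot D ($162), Huang→Lot A ($122), Osei→Lot F ($168), total $577.
VCG payment = (others' best without Rossi) − (others' welfare with Rossi) = 577 − 559 = $18.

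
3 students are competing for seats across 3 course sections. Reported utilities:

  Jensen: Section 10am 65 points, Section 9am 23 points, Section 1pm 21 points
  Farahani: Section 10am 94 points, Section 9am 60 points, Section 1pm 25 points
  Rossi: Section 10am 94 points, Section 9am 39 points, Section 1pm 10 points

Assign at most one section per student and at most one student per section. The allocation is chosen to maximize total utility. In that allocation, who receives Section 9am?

Optimal: Jensen→Section 1pm (21 points), Farahani→Section 9am (60 points), Rossi→Section 10am (94 points) — total 21+60+94 = 175 points.
Max-entry greedy (repeatedly take the single best remaining cell) gives 154 points, worse by 21.
Next-best assignment: Jensen→Section 1pm, Farahani→Section 10am, Rossi→Section 9am = 154 points.
Swapping Rossi↔Farahani (Rossi→Section 9am 39 points, Farahani→Section 10am 94 points) loses 21.
No other one-to-one assignment exceeds 175 points.
Farahani's own top section is Section 10am (94 points), but forcing Farahani→Section 10am and reassigning the rest optimally gives only 154 points — worse by 21.

Farahani receives Section 9am.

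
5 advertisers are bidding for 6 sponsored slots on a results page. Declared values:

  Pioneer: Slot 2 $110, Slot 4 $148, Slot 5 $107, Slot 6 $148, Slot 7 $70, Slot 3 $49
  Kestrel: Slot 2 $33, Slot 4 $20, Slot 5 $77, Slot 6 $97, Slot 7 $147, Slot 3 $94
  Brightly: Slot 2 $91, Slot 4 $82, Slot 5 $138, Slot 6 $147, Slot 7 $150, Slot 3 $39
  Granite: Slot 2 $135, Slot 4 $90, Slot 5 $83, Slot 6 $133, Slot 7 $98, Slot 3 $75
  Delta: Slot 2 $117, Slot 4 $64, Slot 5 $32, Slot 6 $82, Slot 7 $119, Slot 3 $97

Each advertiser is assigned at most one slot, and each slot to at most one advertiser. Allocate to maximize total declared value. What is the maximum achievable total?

Maximum total: $683

Optimal: Pioneer→Slot 4 ($148), Kestrel→Slot 7 ($147), Brightly→Slot 5 ($138), Granite→Slot 6 ($133), Delta→Slot 2 ($117) — total 148+147+138+133+117 = $683.
Row-greedy (each advertiser in turn takes its best remaining slot) gives $674, worse by 9.
Swapping Kestrel↔Granite (Kestrel→Slot 6 $97, Granite→Slot 7 $98) loses 85.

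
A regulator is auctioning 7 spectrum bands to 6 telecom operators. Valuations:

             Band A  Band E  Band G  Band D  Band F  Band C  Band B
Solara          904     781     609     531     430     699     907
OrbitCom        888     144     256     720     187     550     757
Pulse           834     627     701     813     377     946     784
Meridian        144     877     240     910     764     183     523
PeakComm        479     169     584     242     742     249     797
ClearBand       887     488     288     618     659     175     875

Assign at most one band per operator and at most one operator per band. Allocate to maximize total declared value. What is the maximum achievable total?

Max total: $5142M

Optimal: Solara→Band E ($781M), OrbitCom→Band A ($888M), Pulse→Band C ($946M), Meridian→Band D ($910M), PeakComm→Band F ($742M), ClearBand→Band B ($875M) — total 781+888+946+910+742+875 = $5142M.
Max-entry greedy (repeatedly take the single best remaining cell) gives $4881M, worse by 261.
Every other assignment is strictly worse.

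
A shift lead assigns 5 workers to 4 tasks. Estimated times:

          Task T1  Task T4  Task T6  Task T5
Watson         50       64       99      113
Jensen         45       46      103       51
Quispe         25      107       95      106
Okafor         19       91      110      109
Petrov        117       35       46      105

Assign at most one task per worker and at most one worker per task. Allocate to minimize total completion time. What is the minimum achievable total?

Minimum total: 180 min

This is a one-to-one assignment (minimum-cost bipartite matching).
Optimal: Okafor→Task T1 (19 min), Watson→Task T4 (64 min), Petrov→Task T6 (46 min), Jensen→Task T5 (51 min) — total 19+64+46+51 = 180 min.
Row-greedy (each worker in turn takes its cheapest remaining task) gives 300 min, worse by 120.
Every other assignment is strictly worse.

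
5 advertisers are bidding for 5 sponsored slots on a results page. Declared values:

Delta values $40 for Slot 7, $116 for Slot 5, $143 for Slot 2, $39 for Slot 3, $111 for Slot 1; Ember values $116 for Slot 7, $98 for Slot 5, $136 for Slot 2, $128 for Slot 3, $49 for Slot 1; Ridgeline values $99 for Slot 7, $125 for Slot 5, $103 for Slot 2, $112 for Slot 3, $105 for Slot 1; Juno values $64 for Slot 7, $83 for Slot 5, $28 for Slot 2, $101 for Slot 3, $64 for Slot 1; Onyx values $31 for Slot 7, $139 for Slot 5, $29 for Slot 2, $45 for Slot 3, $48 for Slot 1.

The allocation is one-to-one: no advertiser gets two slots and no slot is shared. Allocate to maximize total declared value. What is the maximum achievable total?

Max total: $604

This is the linear assignment problem.
Optimal: Delta→Slot 2 ($143), Ember→Slot 7 ($116), Ridgeline→Slot 1 ($105), Juno→Slot 3 ($101), Onyx→Slot 5 ($139) — total 143+116+105+101+139 = $604.
Max-entry greedy (repeatedly take the single best remaining cell) gives $579, worse by 25.
No other one-to-one assignment exceeds $604.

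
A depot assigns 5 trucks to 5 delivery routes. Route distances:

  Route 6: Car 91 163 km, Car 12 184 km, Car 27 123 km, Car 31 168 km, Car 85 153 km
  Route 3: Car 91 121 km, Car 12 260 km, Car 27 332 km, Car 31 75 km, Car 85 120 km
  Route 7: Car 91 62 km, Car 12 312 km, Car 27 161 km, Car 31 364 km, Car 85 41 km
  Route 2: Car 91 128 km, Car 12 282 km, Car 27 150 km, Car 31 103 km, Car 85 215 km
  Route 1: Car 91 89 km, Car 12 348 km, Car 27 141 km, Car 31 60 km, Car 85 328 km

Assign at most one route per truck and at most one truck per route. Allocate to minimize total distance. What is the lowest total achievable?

Min total: 539 km

Optimal: Car 91→Route 1 (89 km), Car 12→Route 6 (184 km), Car 27→Route 2 (150 km), Car 31→Route 3 (75 km), Car 85→Route 7 (41 km) — total 89+184+150+75+41 = 539 km.
Min-entry greedy (repeatedly take the single cheapest remaining cell) gives 627 km, worse by 88.
Next-best assignment: Car 91→Route 3, Car 12→Route 6, Car 27→Route 2, Car 31→Route 1, Car 85→Route 7 = 556 km.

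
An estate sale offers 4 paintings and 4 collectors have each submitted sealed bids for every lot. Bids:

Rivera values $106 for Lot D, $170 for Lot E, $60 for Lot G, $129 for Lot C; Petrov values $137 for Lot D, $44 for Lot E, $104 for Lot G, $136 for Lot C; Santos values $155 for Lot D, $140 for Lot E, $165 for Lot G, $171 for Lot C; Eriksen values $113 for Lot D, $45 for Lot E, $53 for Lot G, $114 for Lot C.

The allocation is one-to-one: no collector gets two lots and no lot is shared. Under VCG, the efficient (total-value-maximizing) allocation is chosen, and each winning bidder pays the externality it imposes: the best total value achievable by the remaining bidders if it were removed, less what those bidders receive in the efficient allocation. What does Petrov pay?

Petrov pays $5.

Efficient allocation: Rivera→Lot E ($170), Petrov→Lot D ($137), Santos→Lot G ($165), Eriksen→Lot C ($114); total welfare W = $586.
Petrov receives Lot D at value $137, so the others get W − 137 = $449.
Without Petrov: best allocation of the remaining 3 bidders over all 4 lots is Rivera→Lot E ($170), Santos→Lot C ($171), Eriksen→Lot D ($113), total $454.
VCG payment = (others' best without Petrov) − (others' welfare with Petrov) = 454 − 449 = $5.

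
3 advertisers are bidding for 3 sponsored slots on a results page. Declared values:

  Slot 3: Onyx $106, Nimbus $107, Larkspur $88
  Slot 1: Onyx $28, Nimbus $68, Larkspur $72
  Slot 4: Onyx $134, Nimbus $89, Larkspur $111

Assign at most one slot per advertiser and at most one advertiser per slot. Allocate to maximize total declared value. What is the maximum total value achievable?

This is a one-to-one assignment (maximum-weight bipartite matching).
Optimal: Onyx→Slot 4 ($134), Nimbus→Slot 3 ($107), Larkspur→Slot 1 ($72) — total 134+107+72 = $313.

Max total: $313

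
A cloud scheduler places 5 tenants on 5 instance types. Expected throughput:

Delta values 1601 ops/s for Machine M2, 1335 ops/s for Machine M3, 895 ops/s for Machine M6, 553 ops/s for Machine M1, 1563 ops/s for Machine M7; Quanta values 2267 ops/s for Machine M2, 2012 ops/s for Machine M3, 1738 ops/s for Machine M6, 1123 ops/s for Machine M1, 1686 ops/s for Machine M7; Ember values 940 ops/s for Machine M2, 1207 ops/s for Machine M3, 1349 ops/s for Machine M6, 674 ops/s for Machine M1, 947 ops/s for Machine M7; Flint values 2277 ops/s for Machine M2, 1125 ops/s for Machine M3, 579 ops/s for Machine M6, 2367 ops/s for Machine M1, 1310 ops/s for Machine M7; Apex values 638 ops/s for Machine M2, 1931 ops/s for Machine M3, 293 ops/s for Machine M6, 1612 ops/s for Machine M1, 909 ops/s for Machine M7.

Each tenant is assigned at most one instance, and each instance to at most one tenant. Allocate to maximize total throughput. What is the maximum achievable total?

Maximum total: 9477 ops/s

Optimal: Delta→Machine M7 (1563 ops/s), Quanta→Machine M2 (2267 ops/s), Ember→Machine M6 (1349 ops/s), Flint→Machine M1 (2367 ops/s), Apex→Machine M3 (1931 ops/s) — total 1563+2267+1349+2367+1931 = 9477 ops/s.
Column-greedy (each instance in turn goes to its best remaining tenant) gives 8813 ops/s, worse by 664.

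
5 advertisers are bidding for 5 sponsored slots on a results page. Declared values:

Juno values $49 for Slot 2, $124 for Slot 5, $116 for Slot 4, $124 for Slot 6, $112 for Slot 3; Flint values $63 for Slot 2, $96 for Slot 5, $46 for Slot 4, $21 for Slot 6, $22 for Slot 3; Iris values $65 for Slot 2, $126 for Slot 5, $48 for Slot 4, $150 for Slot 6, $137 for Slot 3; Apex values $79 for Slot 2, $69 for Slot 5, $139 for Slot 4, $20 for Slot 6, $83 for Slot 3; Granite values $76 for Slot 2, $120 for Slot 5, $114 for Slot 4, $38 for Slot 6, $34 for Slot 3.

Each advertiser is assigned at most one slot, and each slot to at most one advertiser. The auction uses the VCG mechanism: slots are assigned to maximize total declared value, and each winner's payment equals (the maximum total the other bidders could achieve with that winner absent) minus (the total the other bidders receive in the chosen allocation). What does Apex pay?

Apex pays $27.

Efficient allocation: Juno→Slot 3 ($112), Flint→Slot 2 ($63), Iris→Slot 6 ($150), Apex→Slot 4 ($139), Granite→Slot 5 ($120); total welfare W = $584.
Apex receives Slot 4 at value $139, so the others get W − 139 = $445.
Without Apex: best allocation of the remaining 4 bidders over all 5 slots is Juno→Slot 3 ($112), Flint→Slot 5 ($96), Iris→Slot 6 ($150), Granite→Slot 4 ($114), total $472.
VCG payment = (others' best without Apex) − (others' welfare with Apex) = 472 − 445 = $27.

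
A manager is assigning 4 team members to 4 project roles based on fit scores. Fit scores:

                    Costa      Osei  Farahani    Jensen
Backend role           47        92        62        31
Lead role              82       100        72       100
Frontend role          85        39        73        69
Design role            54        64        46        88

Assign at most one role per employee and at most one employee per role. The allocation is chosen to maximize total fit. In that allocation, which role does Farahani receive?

Farahani receives Lead role.

Optimal: Costa→Frontend role (85 pts), Osei→Backend role (92 pts), Farahani→Lead role (72 pts), Jensen→Design role (88 pts) — total 85+92+72+88 = 337 pts.
Column-greedy (each role in turn goes to its best remaining employee) gives 323 pts, worse by 14.
Every other assignment is strictly worse.
Farahani's own top role is Frontend role (73 pts), but forcing Farahani→Frontend role and reassigning the rest optimally gives only 335 pts — worse by 2.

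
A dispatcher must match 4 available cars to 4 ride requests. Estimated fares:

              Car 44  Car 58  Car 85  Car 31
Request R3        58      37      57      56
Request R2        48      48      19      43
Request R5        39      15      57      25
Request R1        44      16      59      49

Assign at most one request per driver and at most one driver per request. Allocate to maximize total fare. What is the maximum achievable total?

Optimal: Car 44→Request R3 ($58), Car 58→Request R2 ($48), Car 85→Request R5 ($57), Car 31→Request R1 ($49) — total 58+48+57+49 = $212.
Max-entry greedy (repeatedly take the single best remaining cell) gives $190, worse by 22.
Next-best assignment: Car 44→Request R1, Car 58→Request R2, Car 85→Request R5, Car 31→Request R3 = $205.

Max total: $212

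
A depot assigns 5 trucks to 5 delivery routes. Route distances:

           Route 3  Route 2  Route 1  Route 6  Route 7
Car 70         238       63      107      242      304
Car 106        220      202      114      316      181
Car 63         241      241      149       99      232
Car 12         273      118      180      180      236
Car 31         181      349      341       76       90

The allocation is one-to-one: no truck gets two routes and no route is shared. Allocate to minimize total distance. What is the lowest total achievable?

This is a one-to-one assignment (minimum-cost bipartite matching).
Optimal: Car 70→Route 1 (107 km), Car 106→Route 3 (220 km), Car 63→Route 6 (99 km), Car 12→Route 2 (118 km), Car 31→Route 7 (90 km) — total 107+220+99+118+90 = 634 km.
Row-greedy (each truck in turn takes its cheapest remaining route) gives 693 km, worse by 59.
Swapping Car 63↔Car 106 (Car 63→Route 3 241 km, Car 106→Route 6 316 km) adds 238.

Minimum total: 634 km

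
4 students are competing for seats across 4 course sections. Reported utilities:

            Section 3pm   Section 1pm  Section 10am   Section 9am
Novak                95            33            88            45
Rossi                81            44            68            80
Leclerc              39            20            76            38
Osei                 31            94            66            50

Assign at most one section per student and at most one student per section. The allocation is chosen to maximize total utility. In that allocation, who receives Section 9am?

Rossi receives Section 9am.

This is the linear assignment problem.
Optimal: Novak→Section 3pm (95 points), Rossi→Section 9am (80 points), Leclerc→Section 10am (76 points), Osei→Section 1pm (94 points) — total 95+80+76+94 = 345 points.
Swapping Osei↔Rossi (Osei→Section 9am 50 points, Rossi→Section 1pm 44 points) loses 80.
Checked against all permutations: 345 points is optimal.
Rossi's own top section is Section 3pm (81 points), but forcing Rossi→Section 3pm and reassigning the rest optimally gives only 301 points — worse by 44.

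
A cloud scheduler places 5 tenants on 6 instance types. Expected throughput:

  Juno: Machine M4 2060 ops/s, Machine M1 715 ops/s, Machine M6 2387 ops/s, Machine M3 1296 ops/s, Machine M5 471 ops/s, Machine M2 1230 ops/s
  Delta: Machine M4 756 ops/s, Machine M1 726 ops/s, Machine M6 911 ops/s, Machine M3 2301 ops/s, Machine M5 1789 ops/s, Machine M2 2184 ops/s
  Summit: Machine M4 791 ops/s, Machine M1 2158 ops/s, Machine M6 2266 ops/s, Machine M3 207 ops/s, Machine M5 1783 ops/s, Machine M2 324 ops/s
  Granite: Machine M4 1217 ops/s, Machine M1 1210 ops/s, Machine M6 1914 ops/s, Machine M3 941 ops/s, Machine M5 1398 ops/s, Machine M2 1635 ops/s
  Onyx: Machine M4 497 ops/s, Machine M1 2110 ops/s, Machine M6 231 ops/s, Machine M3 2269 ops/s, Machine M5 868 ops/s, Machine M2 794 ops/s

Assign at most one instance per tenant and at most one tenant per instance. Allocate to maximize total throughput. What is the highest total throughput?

This is the linear assignment problem.
Optimal: Juno→Machine M4 (2060 ops/s), Delta→Machine M2 (2184 ops/s), Summit→Machine M1 (2158 ops/s), Granite→Machine M6 (1914 ops/s), Onyx→Machine M3 (2269 ops/s) — total 2060+2184+2158+1914+2269 = 10585 ops/s.
Row-greedy (each tenant in turn takes its best remaining instance) gives 9349 ops/s, worse by 1236.
Every other assignment is strictly worse.

Max total: 10585 ops/s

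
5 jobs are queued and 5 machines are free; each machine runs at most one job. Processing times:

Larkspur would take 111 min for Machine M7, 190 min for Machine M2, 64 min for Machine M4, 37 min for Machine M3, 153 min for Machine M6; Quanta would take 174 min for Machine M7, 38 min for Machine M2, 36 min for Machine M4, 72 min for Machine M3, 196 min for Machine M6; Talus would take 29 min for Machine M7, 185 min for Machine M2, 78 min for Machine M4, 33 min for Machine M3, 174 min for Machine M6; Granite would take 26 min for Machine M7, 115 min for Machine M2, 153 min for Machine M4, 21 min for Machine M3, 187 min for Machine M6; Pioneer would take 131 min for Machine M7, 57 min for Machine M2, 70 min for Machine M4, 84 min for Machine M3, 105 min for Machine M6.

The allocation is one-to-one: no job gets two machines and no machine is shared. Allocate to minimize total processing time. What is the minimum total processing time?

Optimal: Larkspur→Machine M4 (64 min), Quanta→Machine M2 (38 min), Talus→Machine M7 (29 min), Granite→Machine M3 (21 min), Pioneer→Machine M6 (105 min) — total 64+38+29+21+105 = 257 min.
Row-greedy (each job in turn takes its cheapest remaining machine) gives 322 min, worse by 65.
Next-best assignment: Larkspur→Machine M4, Quanta→Machine M2, Talus→Machine M3, Granite→Machine M7, Pioneer→Machine M6 = 266 min.
Swapping Granite↔Quanta (Granite→Machine M2 115 min, Quanta→Machine M3 72 min) adds 128.
Checked against all permutations: 257 min is optimal.

Minimum total: 257 min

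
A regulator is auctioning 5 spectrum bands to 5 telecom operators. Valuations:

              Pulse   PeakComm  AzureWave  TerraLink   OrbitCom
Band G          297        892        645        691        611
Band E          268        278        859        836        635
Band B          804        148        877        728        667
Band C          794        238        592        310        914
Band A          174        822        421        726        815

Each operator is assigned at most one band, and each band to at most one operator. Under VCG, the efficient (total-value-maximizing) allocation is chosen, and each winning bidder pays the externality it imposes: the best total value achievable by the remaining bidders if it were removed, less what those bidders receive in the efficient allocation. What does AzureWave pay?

Efficient allocation: Pulse→Band C ($794M), PeakComm→Band G ($892M), AzureWave→Band B ($877M), TerraLink→Band E ($836M), OrbitCom→Band A ($815M); total welfare W = $4214M.
AzureWave receives Band B at value $877M, so the others get W − 877 = $3337M.
Without AzureWave: best allocation of the remaining 4 bidders over all 5 bands is Pulse→Band B ($804M), PeakComm→Band G ($892M), TerraLink→Band E ($836M), OrbitCom→Band C ($914M), total $3446M.
VCG payment = (others' best without AzureWave) − (others' welfare with AzureWave) = 3446 − 3337 = $109M.

AzureWave pays $109M.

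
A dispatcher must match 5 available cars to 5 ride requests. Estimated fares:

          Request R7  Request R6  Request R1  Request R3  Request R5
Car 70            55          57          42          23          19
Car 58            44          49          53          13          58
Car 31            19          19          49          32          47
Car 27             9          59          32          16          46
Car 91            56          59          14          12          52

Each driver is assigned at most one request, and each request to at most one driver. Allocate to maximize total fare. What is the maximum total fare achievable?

Max total: $251

Optimal: Car 70→Request R7 ($55), Car 58→Request R1 ($53), Car 31→Request R3 ($32), Car 27→Request R6 ($59), Car 91→Request R5 ($52) — total 55+53+32+59+52 = $251.
Max-entry greedy (repeatedly take the single best remaining cell) gives $245, worse by 6.
Next-best assignment: Car 70→Request R1, Car 58→Request R5, Car 31→Request R3, Car 27→Request R6, Car 91→Request R7 = $247.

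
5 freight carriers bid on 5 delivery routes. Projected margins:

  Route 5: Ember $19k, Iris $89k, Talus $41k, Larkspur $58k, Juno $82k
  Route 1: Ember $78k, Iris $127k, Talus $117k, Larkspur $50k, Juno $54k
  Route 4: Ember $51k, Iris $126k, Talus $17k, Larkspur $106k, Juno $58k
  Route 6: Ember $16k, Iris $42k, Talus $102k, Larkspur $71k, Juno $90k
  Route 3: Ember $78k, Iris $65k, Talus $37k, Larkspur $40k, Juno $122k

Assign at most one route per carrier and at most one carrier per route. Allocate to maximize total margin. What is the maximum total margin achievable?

Optimal: Ember→Route 1 ($78k), Iris→Route 5 ($89k), Talus→Route 6 ($102k), Larkspur→Route 4 ($106k), Juno→Route 3 ($122k) — total 78+89+102+106+122 = $497k.
Column-greedy (each route in turn goes to its best remaining carrier) gives $480k, worse by 17.
Next-best assignment: Ember→Route 3, Iris→Route 1, Talus→Route 6, Larkspur→Route 4, Juno→Route 5 = $495k.
Swapping Talus↔Iris (Talus→Route 5 $41k, Iris→Route 6 $42k) loses 108.
No other one-to-one assignment exceeds $497k.

Max total: $497k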